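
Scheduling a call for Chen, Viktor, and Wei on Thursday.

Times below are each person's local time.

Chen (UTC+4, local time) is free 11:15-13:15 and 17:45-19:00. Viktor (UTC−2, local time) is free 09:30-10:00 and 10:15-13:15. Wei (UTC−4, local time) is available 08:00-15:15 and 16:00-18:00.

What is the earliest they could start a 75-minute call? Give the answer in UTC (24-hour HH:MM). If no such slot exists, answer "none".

Chen → UTC: 07:15–09:15, 13:45–15:00.
Viktor → UTC: 11:30–12:00, 12:15–15:15.
Wei → UTC: 12:00–19:15, 20:00–22:00.
Chen ∩ Viktor: 13:45–15:00.
Chen ∩ Viktor ∩ Wei: 13:45–15:00.
Windows ≥ 75 min: 13:45–15:00.
Earliest such window starts at 13:45.

13:45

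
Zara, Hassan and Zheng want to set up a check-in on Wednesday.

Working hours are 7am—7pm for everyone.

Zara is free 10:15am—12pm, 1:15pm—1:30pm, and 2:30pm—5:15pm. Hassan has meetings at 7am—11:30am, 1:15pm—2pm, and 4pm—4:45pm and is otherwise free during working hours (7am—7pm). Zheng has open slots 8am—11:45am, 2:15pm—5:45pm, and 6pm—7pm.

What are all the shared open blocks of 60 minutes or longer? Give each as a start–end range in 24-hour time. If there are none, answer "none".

14:30–16:00

Hassan free within 07:00–19:00: 11:30–13:15, 14:00–16:00, 16:45–19:00.
Zara ∩ Hassan: 11:30–12:00, 14:30–16:00, 16:45–17:15.
Zara ∩ Hassan ∩ Zheng: 11:30–11:45, 14:30–16:00, 16:45–17:15.
Windows ≥ 60 min: 14:30–16:00.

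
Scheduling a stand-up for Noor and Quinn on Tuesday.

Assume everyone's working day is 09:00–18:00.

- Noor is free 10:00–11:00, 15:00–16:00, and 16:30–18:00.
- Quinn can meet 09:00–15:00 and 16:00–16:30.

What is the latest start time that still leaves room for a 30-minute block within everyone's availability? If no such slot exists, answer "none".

Noor ∩ Quinn: 10:00–11:00.
Windows ≥ 30 min: 10:00–11:00.
Latest start in the last window 10:00–11:00 is 11:00 − 30 min = 10:30.

10:30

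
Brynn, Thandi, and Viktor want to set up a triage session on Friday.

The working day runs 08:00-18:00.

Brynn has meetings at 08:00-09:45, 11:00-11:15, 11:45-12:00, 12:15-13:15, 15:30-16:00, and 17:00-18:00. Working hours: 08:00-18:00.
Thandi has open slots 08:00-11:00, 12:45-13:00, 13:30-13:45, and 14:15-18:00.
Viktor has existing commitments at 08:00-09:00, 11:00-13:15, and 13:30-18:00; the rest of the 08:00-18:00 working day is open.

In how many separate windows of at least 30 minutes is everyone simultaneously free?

1

Brynn free within 08:00–18:00: 09:45–11:00, 11:15–11:45, 12:00–12:15, 13:15–15:30, 16:00–17:00.
Viktor free within 08:00–18:00: 09:00–11:00, 13:15–13:30.
Brynn ∩ Thandi: 09:45–11:00, 13:30–13:45, 14:15–15:30, 16:00–17:00.
Brynn ∩ Thandi ∩ Viktor: 09:45–11:00.
Windows ≥ 30 min: 09:45–11:00.
That's 1 window.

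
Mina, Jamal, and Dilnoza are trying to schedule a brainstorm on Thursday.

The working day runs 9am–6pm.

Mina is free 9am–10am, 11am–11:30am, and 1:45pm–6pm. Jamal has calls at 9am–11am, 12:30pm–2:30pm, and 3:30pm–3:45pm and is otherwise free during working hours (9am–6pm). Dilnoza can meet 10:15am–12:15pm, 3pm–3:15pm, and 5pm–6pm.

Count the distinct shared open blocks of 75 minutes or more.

0

Jamal free within 09:00–18:00: 11:00–12:30, 14:30–15:30, 15:45–18:00.
Mina ∩ Jamal: 11:00–11:30, 14:30–15:30, 15:45–18:00.
Mina ∩ Jamal ∩ Dilnoza: 11:00–11:30, 15:00–15:15, 17:00–18:00.
Windows ≥ 75 min: (none).
That's 0 windows.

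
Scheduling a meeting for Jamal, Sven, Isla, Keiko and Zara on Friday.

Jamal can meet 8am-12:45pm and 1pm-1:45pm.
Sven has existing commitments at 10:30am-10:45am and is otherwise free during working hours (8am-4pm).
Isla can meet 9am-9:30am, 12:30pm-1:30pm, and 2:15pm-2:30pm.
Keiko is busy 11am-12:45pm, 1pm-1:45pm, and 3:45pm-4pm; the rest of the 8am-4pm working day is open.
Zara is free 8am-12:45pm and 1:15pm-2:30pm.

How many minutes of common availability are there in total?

Sven free within 08:00–16:00: 08:00–10:30, 10:45–16:00.
Keiko free within 08:00–16:00: 08:00–11:00, 12:45–13:00, 13:45–15:45.
Jamal ∩ Sven: 08:00–10:30, 10:45–12:45, 13:00–13:45.
Jamal ∩ Sven ∩ Isla: 09:00–09:30, 12:30–12:45, 13:00–13:30.
Jamal ∩ Sven ∩ Isla ∩ Keiko: 09:00–09:30.
Jamal ∩ Sven ∩ Isla ∩ Keiko ∩ Zara: 09:00–09:30.
Total common minutes: 30.

30 minutes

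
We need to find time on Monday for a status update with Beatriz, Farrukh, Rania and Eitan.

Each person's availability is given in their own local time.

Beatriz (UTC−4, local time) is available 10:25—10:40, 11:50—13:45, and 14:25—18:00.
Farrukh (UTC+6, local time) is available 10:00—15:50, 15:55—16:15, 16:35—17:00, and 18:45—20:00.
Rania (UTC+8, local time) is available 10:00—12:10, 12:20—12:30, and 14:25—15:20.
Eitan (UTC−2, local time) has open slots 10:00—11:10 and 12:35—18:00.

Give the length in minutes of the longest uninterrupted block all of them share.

Beatriz → UTC: 14:25–14:40, 15:50–17:45, 18:25–22:00.
Farrukh → UTC: 04:00–09:50, 09:55–10:15, 10:35–11:00, 12:45–14:00.
Rania → UTC: 02:00–04:10, 04:20–04:30, 06:25–07:20.
Eitan → UTC: 12:00–13:10, 14:35–20:00.
Beatriz ∩ Farrukh: (none).
Beatriz ∩ Farrukh ∩ Rania: (none).
Beatriz ∩ Farrukh ∩ Rania ∩ Eitan: (none).
No common window.

0 minutes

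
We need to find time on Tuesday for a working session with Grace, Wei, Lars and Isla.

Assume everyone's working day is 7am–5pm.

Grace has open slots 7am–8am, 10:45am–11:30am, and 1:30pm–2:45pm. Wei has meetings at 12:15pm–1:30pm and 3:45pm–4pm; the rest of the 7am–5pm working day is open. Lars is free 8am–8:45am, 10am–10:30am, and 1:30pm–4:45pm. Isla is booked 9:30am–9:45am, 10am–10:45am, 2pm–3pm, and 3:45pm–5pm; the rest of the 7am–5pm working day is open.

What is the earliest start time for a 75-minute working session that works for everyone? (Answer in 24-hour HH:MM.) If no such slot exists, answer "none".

none

Wei free within 07:00–17:00: 07:00–12:15, 13:30–15:45, 16:00–17:00.
Isla free within 07:00–17:00: 07:00–09:30, 09:45–10:00, 10:45–14:00, 15:00–15:45.
Grace ∩ Wei: 07:00–08:00, 10:45–11:30, 13:30–14:45.
Grace ∩ Wei ∩ Lars: 13:30–14:45.
Grace ∩ Wei ∩ Lars ∩ Isla: 13:30–14:00.
Windows ≥ 75 min: (none).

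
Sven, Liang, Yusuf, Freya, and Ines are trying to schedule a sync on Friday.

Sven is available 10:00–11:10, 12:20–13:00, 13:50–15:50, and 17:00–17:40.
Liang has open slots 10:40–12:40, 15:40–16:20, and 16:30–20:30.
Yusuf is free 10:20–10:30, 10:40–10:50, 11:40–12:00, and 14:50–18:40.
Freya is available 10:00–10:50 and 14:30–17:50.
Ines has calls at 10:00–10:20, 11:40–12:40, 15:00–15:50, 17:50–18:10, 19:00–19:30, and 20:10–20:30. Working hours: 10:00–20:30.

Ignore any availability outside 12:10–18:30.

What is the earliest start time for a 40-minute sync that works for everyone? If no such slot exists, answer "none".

17:00

Ines free within 10:00–20:30: 10:20–11:40, 12:40–15:00, 15:50–17:50, 18:10–19:00, 19:30–20:10.
Sven ∩ Liang: 10:40–11:10, 12:20–12:40, 15:40–15:50, 17:00–17:40.
Sven ∩ Liang ∩ Yusuf: 10:40–10:50, 15:40–15:50, 17:00–17:40.
Sven ∩ Liang ∩ Yusuf ∩ Freya: 10:40–10:50, 15:40–15:50, 17:00–17:40.
Sven ∩ Liang ∩ Yusuf ∩ Freya ∩ Ines: 10:40–10:50, 17:00–17:40.
Restricted to 12:10–18:30: 17:00–17:40.
Windows ≥ 40 min: 17:00–17:40.
Earliest such window starts at 17:00.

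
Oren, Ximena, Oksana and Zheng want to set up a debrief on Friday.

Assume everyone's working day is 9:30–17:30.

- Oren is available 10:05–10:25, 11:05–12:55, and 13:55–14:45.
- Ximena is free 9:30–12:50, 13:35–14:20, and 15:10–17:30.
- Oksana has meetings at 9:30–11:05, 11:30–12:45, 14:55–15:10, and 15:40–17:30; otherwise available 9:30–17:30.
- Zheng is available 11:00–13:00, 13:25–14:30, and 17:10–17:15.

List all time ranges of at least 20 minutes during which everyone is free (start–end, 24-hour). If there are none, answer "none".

11:05–11:30, 13:55–14:20

Oksana free within 09:30–17:30: 11:05–11:30, 12:45–14:55, 15:10–15:40.
Oren ∩ Ximena: 10:05–10:25, 11:05–12:50, 13:55–14:20.
Oren ∩ Ximena ∩ Oksana: 11:05–11:30, 12:45–12:50, 13:55–14:20.
Oren ∩ Ximena ∩ Oksana ∩ Zheng: 11:05–11:30, 12:45–12:50, 13:55–14:20.
Windows ≥ 20 min: 11:05–11:30, 13:55–14:20.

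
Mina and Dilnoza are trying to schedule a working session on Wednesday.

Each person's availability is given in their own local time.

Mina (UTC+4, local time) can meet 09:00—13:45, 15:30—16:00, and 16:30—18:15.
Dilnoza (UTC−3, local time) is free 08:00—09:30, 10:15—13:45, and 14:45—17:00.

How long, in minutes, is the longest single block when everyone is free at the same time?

60 minutes

Mina → UTC: 05:00–09:45, 11:30–12:00, 12:30–14:15.
Dilnoza → UTC: 11:00–12:30, 13:15–16:45, 17:45–20:00.
Mina ∩ Dilnoza: 11:30–12:00, 13:15–14:15.
Common window lengths: 30, 60 min; longest is 60.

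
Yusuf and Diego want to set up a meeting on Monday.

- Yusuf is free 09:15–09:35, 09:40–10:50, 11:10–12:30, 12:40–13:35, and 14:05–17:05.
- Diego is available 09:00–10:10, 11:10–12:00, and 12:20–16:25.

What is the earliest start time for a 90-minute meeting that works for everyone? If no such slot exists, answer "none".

14:05

Yusuf ∩ Diego: 09:15–09:35, 09:40–10:10, 11:10–12:00, 12:20–12:30, 12:40–13:35, 14:05–16:25.
Windows ≥ 90 min: 14:05–16:25.
Earliest such window starts at 14:05.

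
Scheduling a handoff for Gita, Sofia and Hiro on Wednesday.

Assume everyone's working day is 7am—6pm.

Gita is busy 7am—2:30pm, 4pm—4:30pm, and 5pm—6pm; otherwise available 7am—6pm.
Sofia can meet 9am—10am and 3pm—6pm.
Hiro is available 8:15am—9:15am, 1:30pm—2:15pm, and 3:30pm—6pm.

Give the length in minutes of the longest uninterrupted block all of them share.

30 minutes

Gita free within 07:00–18:00: 14:30–16:00, 16:30–17:00.
Gita ∩ Sofia: 15:00–16:00, 16:30–17:00.
Gita ∩ Sofia ∩ Hiro: 15:30–16:00, 16:30–17:00.
Common window lengths: 30, 30 min; longest is 30.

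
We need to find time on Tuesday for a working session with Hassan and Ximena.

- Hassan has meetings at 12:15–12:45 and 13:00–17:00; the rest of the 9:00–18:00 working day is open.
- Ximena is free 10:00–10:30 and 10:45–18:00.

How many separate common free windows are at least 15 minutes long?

4

Hassan free within 09:00–18:00: 09:00–12:15, 12:45–13:00, 17:00–18:00.
Hassan ∩ Ximena: 10:00–10:30, 10:45–12:15, 12:45–13:00, 17:00–18:00.
Windows ≥ 15 min: 10:00–10:30, 10:45–12:15, 12:45–13:00, 17:00–18:00.
That's 4 windows.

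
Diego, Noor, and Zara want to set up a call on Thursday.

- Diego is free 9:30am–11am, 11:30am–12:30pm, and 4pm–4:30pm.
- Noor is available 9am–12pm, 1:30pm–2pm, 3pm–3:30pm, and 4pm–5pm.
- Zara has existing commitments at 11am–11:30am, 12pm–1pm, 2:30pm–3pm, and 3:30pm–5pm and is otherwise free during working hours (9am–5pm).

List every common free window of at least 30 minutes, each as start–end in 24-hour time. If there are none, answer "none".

09:30–11:00, 11:30–12:00

Zara free within 09:00–17:00: 09:00–11:00, 11:30–12:00, 13:00–14:30, 15:00–15:30.
Diego ∩ Noor: 09:30–11:00, 11:30–12:00, 16:00–16:30.
Diego ∩ Noor ∩ Zara: 09:30–11:00, 11:30–12:00.
Windows ≥ 30 min: 09:30–11:00, 11:30–12:00.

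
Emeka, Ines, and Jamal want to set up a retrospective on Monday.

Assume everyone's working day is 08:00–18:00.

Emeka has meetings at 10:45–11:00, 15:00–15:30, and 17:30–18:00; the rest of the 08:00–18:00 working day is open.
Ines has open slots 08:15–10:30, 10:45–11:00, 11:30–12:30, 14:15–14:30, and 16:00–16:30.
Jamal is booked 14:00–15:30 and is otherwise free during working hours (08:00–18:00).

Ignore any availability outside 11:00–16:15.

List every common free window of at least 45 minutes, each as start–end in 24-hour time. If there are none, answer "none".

11:30–12:30

Emeka free within 08:00–18:00: 08:00–10:45, 11:00–15:00, 15:30–17:30.
Jamal free within 08:00–18:00: 08:00–14:00, 15:30–18:00.
Emeka ∩ Ines: 08:15–10:30, 11:30–12:30, 14:15–14:30, 16:00–16:30.
Emeka ∩ Ines ∩ Jamal: 08:15–10:30, 11:30–12:30, 16:00–16:30.
Restricted to 11:00–16:15: 11:30–12:30, 16:00–16:15.
Windows ≥ 45 min: 11:30–12:30.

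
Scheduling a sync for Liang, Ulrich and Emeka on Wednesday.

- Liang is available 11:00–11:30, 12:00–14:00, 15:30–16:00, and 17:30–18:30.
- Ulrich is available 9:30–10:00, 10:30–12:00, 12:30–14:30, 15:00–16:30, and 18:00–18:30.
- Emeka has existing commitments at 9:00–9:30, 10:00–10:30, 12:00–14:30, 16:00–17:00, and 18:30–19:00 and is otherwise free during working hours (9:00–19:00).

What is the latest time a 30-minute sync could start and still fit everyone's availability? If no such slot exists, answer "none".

Emeka free within 09:00–19:00: 09:30–10:00, 10:30–12:00, 14:30–16:00, 17:00–18:30.
Liang ∩ Ulrich: 11:00–11:30, 12:30–14:00, 15:30–16:00, 18:00–18:30.
Liang ∩ Ulrich ∩ Emeka: 11:00–11:30, 15:30–16:00, 18:00–18:30.
Windows ≥ 30 min: 11:00–11:30, 15:30–16:00, 18:00–18:30.
Latest start in the last window 18:00–18:30 is 18:30 − 30 min = 18:00.

18:00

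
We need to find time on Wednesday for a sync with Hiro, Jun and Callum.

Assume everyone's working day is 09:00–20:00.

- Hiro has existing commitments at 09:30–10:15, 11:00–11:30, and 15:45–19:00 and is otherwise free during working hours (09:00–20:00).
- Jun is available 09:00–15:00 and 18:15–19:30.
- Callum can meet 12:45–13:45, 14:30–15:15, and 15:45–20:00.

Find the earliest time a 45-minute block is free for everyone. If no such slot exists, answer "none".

12:45

Hiro free within 09:00–20:00: 09:00–09:30, 10:15–11:00, 11:30–15:45, 19:00–20:00.
Hiro ∩ Jun: 09:00–09:30, 10:15–11:00, 11:30–15:00, 19:00–19:30.
Hiro ∩ Jun ∩ Callum: 12:45–13:45, 14:30–15:00, 19:00–19:30.
Windows ≥ 45 min: 12:45–13:45.
Earliest such window starts at 12:45.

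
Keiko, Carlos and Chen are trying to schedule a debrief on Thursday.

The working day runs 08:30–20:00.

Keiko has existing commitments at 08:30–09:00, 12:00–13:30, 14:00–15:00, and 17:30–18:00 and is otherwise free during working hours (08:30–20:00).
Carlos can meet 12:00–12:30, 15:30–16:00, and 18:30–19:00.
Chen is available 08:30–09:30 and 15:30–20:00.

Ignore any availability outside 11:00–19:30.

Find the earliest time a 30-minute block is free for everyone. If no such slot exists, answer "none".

15:30

Keiko free within 08:30–20:00: 09:00–12:00, 13:30–14:00, 15:00–17:30, 18:00–20:00.
Keiko ∩ Carlos: 15:30–16:00, 18:30–19:00.
Keiko ∩ Carlos ∩ Chen: 15:30–16:00, 18:30–19:00.
Restricted to 11:00–19:30: 15:30–16:00, 18:30–19:00.
Windows ≥ 30 min: 15:30–16:00, 18:30–19:00.
Earliest such window starts at 15:30.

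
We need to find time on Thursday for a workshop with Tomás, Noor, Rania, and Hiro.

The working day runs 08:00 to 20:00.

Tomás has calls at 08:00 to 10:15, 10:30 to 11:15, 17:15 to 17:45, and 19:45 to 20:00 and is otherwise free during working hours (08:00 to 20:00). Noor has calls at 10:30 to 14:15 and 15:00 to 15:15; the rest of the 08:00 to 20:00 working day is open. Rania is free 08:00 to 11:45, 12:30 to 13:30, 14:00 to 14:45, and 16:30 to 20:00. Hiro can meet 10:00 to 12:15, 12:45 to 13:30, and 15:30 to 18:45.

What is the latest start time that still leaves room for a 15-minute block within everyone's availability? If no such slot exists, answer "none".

Tomás free within 08:00–20:00: 10:15–10:30, 11:15–17:15, 17:45–19:45.
Noor free within 08:00–20:00: 08:00–10:30, 14:15–15:00, 15:15–20:00.
Tomás ∩ Noor: 10:15–10:30, 14:15–15:00, 15:15–17:15, 17:45–19:45.
Tomás ∩ Noor ∩ Rania: 10:15–10:30, 14:15–14:45, 16:30–17:15, 17:45–19:45.
Tomás ∩ Noor ∩ Rania ∩ Hiro: 10:15–10:30, 16:30–17:15, 17:45–18:45.
Windows ≥ 15 min: 10:15–10:30, 16:30–17:15, 17:45–18:45.
Latest start in the last window 17:45–18:45 is 18:45 − 15 min = 18:30.

18:30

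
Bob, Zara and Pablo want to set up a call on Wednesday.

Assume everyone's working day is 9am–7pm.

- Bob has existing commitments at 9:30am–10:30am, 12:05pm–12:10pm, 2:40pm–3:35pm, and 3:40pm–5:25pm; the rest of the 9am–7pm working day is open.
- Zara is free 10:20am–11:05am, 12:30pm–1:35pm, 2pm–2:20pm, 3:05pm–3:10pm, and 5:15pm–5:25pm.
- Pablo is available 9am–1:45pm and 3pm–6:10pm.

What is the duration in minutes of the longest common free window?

65 minutes

Bob free within 09:00–19:00: 09:00–09:30, 10:30–12:05, 12:10–14:40, 15:35–15:40, 17:25–19:00.
Bob ∩ Zara: 10:30–11:05, 12:30–13:35, 14:00–14:20.
Bob ∩ Zara ∩ Pablo: 10:30–11:05, 12:30–13:35.
Common window lengths: 35, 65 min; longest is 65.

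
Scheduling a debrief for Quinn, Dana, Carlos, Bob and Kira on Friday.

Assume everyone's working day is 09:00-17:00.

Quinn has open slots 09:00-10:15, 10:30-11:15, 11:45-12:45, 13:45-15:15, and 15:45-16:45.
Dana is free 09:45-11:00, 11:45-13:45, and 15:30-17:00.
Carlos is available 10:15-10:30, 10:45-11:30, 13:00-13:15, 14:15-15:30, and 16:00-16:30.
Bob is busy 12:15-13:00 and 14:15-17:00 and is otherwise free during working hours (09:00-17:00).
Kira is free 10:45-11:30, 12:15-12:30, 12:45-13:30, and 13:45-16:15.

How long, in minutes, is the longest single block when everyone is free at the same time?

Bob free within 09:00–17:00: 09:00–12:15, 13:00–14:15.
Quinn ∩ Dana: 09:45–10:15, 10:30–11:00, 11:45–12:45, 15:45–16:45.
Quinn ∩ Dana ∩ Carlos: 10:45–11:00, 16:00–16:30.
Quinn ∩ Dana ∩ Carlos ∩ Bob: 10:45–11:00.
Quinn ∩ Dana ∩ Carlos ∩ Bob ∩ Kira: 10:45–11:00.
Single common window of 15 minutes.

15 minutes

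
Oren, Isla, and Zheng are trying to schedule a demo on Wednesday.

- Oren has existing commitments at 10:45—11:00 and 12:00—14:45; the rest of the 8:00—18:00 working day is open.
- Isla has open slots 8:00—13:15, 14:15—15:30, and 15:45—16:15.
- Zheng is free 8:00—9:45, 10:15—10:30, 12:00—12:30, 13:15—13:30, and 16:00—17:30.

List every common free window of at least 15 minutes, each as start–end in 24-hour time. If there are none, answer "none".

08:00–09:45, 10:15–10:30, 16:00–16:15

Oren free within 08:00–18:00: 08:00–10:45, 11:00–12:00, 14:45–18:00.
Oren ∩ Isla: 08:00–10:45, 11:00–12:00, 14:45–15:30, 15:45–16:15.
Oren ∩ Isla ∩ Zheng: 08:00–09:45, 10:15–10:30, 16:00–16:15.
Windows ≥ 15 min: 08:00–09:45, 10:15–10:30, 16:00–16:15.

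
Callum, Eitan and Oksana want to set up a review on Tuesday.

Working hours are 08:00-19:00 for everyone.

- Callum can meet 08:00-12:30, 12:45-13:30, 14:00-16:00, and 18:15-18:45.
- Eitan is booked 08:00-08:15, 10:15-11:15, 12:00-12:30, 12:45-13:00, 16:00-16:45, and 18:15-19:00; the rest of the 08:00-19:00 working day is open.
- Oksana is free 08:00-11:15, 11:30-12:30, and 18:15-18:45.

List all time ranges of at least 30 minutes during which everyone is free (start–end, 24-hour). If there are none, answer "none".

08:15–10:15, 11:30–12:00

Eitan free within 08:00–19:00: 08:15–10:15, 11:15–12:00, 12:30–12:45, 13:00–16:00, 16:45–18:15.
Callum ∩ Eitan: 08:15–10:15, 11:15–12:00, 13:00–13:30, 14:00–16:00.
Callum ∩ Eitan ∩ Oksana: 08:15–10:15, 11:30–12:00.
Windows ≥ 30 min: 08:15–10:15, 11:30–12:00.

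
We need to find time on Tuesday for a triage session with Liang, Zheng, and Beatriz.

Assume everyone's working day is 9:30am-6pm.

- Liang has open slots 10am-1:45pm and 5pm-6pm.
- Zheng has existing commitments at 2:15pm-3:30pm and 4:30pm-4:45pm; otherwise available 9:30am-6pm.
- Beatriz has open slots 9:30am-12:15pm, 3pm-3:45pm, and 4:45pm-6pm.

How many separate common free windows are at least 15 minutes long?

2

Zheng free within 09:30–18:00: 09:30–14:15, 15:30–16:30, 16:45–18:00.
Liang ∩ Zheng: 10:00–13:45, 17:00–18:00.
Liang ∩ Zheng ∩ Beatriz: 10:00–12:15, 17:00–18:00.
Windows ≥ 15 min: 10:00–12:15, 17:00–18:00.
That's 2 windows.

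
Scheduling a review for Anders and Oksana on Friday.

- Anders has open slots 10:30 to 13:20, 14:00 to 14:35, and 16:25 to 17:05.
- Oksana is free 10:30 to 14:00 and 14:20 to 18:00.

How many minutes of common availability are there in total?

Anders ∩ Oksana: 10:30–13:20, 14:20–14:35, 16:25–17:05.
Total common minutes: 170 + 15 + 40 = 225.

225 minutes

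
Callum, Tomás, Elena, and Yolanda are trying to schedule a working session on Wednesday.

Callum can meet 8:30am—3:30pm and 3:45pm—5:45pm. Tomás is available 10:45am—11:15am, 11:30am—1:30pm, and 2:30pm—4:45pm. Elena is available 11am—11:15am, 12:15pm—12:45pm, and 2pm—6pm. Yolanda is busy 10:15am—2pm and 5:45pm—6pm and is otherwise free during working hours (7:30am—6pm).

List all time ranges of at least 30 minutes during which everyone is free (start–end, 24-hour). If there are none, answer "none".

14:30–15:30, 15:45–16:45

Yolanda free within 07:30–18:00: 07:30–10:15, 14:00–17:45.
Callum ∩ Tomás: 10:45–11:15, 11:30–13:30, 14:30–15:30, 15:45–16:45.
Callum ∩ Tomás ∩ Elena: 11:00–11:15, 12:15–12:45, 14:30–15:30, 15:45–16:45.
Callum ∩ Tomás ∩ Elena ∩ Yolanda: 14:30–15:30, 15:45–16:45.
Windows ≥ 30 min: 14:30–15:30, 15:45–16:45.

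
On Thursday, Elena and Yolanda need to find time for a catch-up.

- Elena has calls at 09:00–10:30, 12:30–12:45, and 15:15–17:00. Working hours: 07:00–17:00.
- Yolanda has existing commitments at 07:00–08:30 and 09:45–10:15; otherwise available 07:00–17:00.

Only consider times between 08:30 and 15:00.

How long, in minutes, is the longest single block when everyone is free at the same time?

Elena free within 07:00–17:00: 07:00–09:00, 10:30–12:30, 12:45–15:15.
Yolanda free within 07:00–17:00: 08:30–09:45, 10:15–17:00.
Elena ∩ Yolanda: 08:30–09:00, 10:30–12:30, 12:45–15:15.
Restricted to 08:30–15:00: 08:30–09:00, 10:30–12:30, 12:45–15:00.
Common window lengths: 30, 120, 135 min; longest is 135.

135 minutes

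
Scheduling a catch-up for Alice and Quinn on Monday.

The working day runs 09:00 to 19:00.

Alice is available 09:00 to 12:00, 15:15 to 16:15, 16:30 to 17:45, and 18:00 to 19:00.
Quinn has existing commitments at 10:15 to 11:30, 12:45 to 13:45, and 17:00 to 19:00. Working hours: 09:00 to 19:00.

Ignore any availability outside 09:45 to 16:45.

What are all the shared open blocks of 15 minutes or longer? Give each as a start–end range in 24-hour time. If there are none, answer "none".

09:45–10:15, 11:30–12:00, 15:15–16:15, 16:30–16:45

Quinn free within 09:00–19:00: 09:00–10:15, 11:30–12:45, 13:45–17:00.
Alice ∩ Quinn: 09:00–10:15, 11:30–12:00, 15:15–16:15, 16:30–17:00.
Restricted to 09:45–16:45: 09:45–10:15, 11:30–12:00, 15:15–16:15, 16:30–16:45.
Windows ≥ 15 min: 09:45–10:15, 11:30–12:00, 15:15–16:15, 16:30–16:45.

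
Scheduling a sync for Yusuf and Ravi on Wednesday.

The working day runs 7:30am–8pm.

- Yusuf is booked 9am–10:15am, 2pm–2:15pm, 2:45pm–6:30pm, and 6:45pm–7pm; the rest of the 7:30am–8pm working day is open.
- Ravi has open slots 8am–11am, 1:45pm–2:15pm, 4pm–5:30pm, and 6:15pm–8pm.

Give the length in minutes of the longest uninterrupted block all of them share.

Yusuf free within 07:30–20:00: 07:30–09:00, 10:15–14:00, 14:15–14:45, 18:30–18:45, 19:00–20:00.
Yusuf ∩ Ravi: 08:00–09:00, 10:15–11:00, 13:45–14:00, 18:30–18:45, 19:00–20:00.
Common window lengths: 60, 45, 15, 15, 60 min; longest is 60.

60 minutes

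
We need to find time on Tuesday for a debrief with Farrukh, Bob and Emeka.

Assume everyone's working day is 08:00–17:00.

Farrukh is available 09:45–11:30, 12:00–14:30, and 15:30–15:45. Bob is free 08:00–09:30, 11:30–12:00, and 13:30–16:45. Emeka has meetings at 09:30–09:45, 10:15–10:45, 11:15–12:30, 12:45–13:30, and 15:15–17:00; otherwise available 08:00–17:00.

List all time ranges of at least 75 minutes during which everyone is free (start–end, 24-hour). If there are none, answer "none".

Emeka free within 08:00–17:00: 08:00–09:30, 09:45–10:15, 10:45–11:15, 12:30–12:45, 13:30–15:15.
Farrukh ∩ Bob: 13:30–14:30, 15:30–15:45.
Farrukh ∩ Bob ∩ Emeka: 13:30–14:30.
Windows ≥ 75 min: (none).

none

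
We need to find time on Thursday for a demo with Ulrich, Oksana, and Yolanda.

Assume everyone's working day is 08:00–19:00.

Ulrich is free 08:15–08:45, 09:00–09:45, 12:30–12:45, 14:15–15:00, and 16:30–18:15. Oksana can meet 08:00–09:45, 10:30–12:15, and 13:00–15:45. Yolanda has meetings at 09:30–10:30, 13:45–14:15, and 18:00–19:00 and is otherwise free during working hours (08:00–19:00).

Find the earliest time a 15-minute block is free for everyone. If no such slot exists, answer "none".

Yolanda free within 08:00–19:00: 08:00–09:30, 10:30–13:45, 14:15–18:00.
Ulrich ∩ Oksana: 08:15–08:45, 09:00–09:45, 14:15–15:00.
Ulrich ∩ Oksana ∩ Yolanda: 08:15–08:45, 09:00–09:30, 14:15–15:00.
Windows ≥ 15 min: 08:15–08:45, 09:00–09:30, 14:15–15:00.
Earliest such window starts at 08:15.

08:15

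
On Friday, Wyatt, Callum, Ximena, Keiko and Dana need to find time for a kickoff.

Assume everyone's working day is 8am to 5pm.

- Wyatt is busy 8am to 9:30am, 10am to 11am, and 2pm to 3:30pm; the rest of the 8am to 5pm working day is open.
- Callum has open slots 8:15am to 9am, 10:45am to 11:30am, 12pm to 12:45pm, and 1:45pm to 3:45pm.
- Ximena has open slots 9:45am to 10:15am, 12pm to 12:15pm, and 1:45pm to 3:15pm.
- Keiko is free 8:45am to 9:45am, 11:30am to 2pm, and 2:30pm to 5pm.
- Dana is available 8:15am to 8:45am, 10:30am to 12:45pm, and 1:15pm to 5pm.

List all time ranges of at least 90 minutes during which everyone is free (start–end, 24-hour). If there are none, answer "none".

none

Wyatt free within 08:00–17:00: 09:30–10:00, 11:00–14:00, 15:30–17:00.
Wyatt ∩ Callum: 11:00–11:30, 12:00–12:45, 13:45–14:00, 15:30–15:45.
Wyatt ∩ Callum ∩ Ximena: 12:00–12:15, 13:45–14:00.
Wyatt ∩ Callum ∩ Ximena ∩ Keiko: 12:00–12:15, 13:45–14:00.
Wyatt ∩ Callum ∩ Ximena ∩ Keiko ∩ Dana: 12:00–12:15, 13:45–14:00.
Windows ≥ 90 min: (none).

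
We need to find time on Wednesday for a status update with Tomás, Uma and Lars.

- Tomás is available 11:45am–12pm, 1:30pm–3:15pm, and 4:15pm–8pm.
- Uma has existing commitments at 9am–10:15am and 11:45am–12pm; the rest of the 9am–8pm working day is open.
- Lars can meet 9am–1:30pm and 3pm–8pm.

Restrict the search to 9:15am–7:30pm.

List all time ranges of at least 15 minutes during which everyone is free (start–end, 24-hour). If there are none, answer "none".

15:00–15:15, 16:15–19:30

Uma free within 09:00–20:00: 10:15–11:45, 12:00–20:00.
Tomás ∩ Uma: 13:30–15:15, 16:15–20:00.
Tomás ∩ Uma ∩ Lars: 15:00–15:15, 16:15–20:00.
Restricted to 09:15–19:30: 15:00–15:15, 16:15–19:30.
Windows ≥ 15 min: 15:00–15:15, 16:15–19:30.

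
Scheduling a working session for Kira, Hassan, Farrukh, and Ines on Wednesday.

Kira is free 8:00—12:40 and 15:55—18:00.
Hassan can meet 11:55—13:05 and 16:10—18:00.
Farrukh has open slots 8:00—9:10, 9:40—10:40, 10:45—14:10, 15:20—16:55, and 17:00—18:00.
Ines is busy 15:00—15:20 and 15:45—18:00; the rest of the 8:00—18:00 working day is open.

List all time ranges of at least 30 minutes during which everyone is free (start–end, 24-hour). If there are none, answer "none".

11:55–12:40

Ines free within 08:00–18:00: 08:00–15:00, 15:20–15:45.
Kira ∩ Hassan: 11:55–12:40, 16:10–18:00.
Kira ∩ Hassan ∩ Farrukh: 11:55–12:40, 16:10–16:55, 17:00–18:00.
Kira ∩ Hassan ∩ Farrukh ∩ Ines: 11:55–12:40.
Windows ≥ 30 min: 11:55–12:40.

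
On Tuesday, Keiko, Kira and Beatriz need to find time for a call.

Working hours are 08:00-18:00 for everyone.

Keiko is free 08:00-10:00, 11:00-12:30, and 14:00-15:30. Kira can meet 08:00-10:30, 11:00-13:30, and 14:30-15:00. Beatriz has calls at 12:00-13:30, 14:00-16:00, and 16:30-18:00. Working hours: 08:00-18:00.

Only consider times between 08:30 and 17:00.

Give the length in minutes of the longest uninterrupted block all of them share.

Beatriz free within 08:00–18:00: 08:00–12:00, 13:30–14:00, 16:00–16:30.
Keiko ∩ Kira: 08:00–10:00, 11:00–12:30, 14:30–15:00.
Keiko ∩ Kira ∩ Beatriz: 08:00–10:00, 11:00–12:00.
Restricted to 08:30–17:00: 08:30–10:00, 11:00–12:00.
Common window lengths: 90, 60 min; longest is 90.

90 minutes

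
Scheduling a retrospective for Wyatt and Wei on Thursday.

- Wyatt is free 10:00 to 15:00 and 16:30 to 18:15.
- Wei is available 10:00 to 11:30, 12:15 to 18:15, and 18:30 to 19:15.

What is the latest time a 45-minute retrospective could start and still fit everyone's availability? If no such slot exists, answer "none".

Wyatt ∩ Wei: 10:00–11:30, 12:15–15:00, 16:30–18:15.
Windows ≥ 45 min: 10:00–11:30, 12:15–15:00, 16:30–18:15.
Latest start in the last window 16:30–18:15 is 18:15 − 45 min = 17:30.

17:30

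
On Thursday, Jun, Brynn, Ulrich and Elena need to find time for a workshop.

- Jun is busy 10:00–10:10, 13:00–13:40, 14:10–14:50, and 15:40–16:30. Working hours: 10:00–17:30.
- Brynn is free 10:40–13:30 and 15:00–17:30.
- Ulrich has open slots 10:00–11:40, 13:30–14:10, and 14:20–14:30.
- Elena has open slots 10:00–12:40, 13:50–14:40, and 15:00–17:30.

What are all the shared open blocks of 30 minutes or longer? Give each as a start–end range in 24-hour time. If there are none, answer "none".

10:40–11:40

Jun free within 10:00–17:30: 10:10–13:00, 13:40–14:10, 14:50–15:40, 16:30–17:30.
Jun ∩ Brynn: 10:40–13:00, 15:00–15:40, 16:30–17:30.
Jun ∩ Brynn ∩ Ulrich: 10:40–11:40.
Jun ∩ Brynn ∩ Ulrich ∩ Elena: 10:40–11:40.
Windows ≥ 30 min: 10:40–11:40.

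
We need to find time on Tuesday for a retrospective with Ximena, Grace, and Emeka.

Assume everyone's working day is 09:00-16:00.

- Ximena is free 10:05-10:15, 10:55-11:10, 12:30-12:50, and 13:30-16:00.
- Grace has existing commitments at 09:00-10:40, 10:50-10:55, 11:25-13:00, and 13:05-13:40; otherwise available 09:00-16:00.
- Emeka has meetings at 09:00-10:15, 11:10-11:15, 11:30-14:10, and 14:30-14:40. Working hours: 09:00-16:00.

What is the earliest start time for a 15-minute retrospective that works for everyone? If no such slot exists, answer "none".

10:55

Grace free within 09:00–16:00: 10:40–10:50, 10:55–11:25, 13:00–13:05, 13:40–16:00.
Emeka free within 09:00–16:00: 10:15–11:10, 11:15–11:30, 14:10–14:30, 14:40–16:00.
Ximena ∩ Grace: 10:55–11:10, 13:40–16:00.
Ximena ∩ Grace ∩ Emeka: 10:55–11:10, 14:10–14:30, 14:40–16:00.
Windows ≥ 15 min: 10:55–11:10, 14:10–14:30, 14:40–16:00.
Earliest such window starts at 10:55.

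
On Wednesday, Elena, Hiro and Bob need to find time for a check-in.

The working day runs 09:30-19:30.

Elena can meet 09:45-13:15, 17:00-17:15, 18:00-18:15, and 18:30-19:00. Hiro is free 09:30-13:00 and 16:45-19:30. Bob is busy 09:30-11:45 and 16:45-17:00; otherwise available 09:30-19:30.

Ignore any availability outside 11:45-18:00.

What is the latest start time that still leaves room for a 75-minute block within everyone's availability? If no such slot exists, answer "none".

Bob free within 09:30–19:30: 11:45–16:45, 17:00–19:30.
Elena ∩ Hiro: 09:45–13:00, 17:00–17:15, 18:00–18:15, 18:30–19:00.
Elena ∩ Hiro ∩ Bob: 11:45–13:00, 17:00–17:15, 18:00–18:15, 18:30–19:00.
Restricted to 11:45–18:00: 11:45–13:00, 17:00–17:15.
Windows ≥ 75 min: 11:45–13:00.
Latest start in the last window 11:45–13:00 is 13:00 − 75 min = 11:45.

11:45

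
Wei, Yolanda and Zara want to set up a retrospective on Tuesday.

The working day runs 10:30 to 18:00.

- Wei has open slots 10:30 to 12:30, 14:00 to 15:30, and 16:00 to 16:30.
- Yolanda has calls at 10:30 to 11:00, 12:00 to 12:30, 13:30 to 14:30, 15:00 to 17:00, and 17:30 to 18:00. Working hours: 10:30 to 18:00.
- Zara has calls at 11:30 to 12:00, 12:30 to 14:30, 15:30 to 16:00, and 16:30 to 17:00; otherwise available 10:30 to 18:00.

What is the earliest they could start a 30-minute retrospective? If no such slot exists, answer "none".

11:00

Yolanda free within 10:30–18:00: 11:00–12:00, 12:30–13:30, 14:30–15:00, 17:00–17:30.
Zara free within 10:30–18:00: 10:30–11:30, 12:00–12:30, 14:30–15:30, 16:00–16:30, 17:00–18:00.
Wei ∩ Yolanda: 11:00–12:00, 14:30–15:00.
Wei ∩ Yolanda ∩ Zara: 11:00–11:30, 14:30–15:00.
Windows ≥ 30 min: 11:00–11:30, 14:30–15:00.
Earliest such window starts at 11:00.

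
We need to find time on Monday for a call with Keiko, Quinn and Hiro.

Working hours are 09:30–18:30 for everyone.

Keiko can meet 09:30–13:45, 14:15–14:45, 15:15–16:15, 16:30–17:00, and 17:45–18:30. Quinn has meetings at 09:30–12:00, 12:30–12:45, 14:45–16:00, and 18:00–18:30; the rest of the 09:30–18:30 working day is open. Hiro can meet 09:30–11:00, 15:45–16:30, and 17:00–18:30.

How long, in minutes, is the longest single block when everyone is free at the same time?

15 minutes

Quinn free within 09:30–18:30: 12:00–12:30, 12:45–14:45, 16:00–18:00.
Keiko ∩ Quinn: 12:00–12:30, 12:45–13:45, 14:15–14:45, 16:00–16:15, 16:30–17:00, 17:45–18:00.
Keiko ∩ Quinn ∩ Hiro: 16:00–16:15, 17:45–18:00.
Common window lengths: 15, 15 min; longest is 15.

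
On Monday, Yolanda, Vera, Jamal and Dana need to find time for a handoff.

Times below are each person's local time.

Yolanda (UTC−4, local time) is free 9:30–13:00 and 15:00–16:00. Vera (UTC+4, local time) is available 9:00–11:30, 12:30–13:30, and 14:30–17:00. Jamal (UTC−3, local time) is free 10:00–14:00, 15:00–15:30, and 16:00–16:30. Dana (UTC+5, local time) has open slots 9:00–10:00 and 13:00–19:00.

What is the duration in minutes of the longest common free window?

0 minutes

Yolanda → UTC: 13:30–17:00, 19:00–20:00.
Vera → UTC: 05:00–07:30, 08:30–09:30, 10:30–13:00.
Jamal → UTC: 13:00–17:00, 18:00–18:30, 19:00–19:30.
Dana → UTC: 04:00–05:00, 08:00–14:00.
Yolanda ∩ Vera: (none).
Yolanda ∩ Vera ∩ Jamal: (none).
Yolanda ∩ Vera ∩ Jamal ∩ Dana: (none).
No common window.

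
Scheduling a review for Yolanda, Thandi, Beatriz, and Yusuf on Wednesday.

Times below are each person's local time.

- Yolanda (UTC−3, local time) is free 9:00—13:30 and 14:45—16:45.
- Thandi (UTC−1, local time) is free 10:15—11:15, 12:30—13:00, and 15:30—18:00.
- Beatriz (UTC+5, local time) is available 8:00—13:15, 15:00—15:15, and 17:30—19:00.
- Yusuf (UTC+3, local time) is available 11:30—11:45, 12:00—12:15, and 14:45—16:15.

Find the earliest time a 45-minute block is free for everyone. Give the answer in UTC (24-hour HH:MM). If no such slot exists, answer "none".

none

Yolanda → UTC: 12:00–16:30, 17:45–19:45.
Thandi → UTC: 11:15–12:15, 13:30–14:00, 16:30–19:00.
Beatriz → UTC: 03:00–08:15, 10:00–10:15, 12:30–14:00.
Yusuf → UTC: 08:30–08:45, 09:00–09:15, 11:45–13:15.
Yolanda ∩ Thandi: 12:00–12:15, 13:30–14:00, 17:45–19:00.
Yolanda ∩ Thandi ∩ Beatriz: 13:30–14:00.
Yolanda ∩ Thandi ∩ Beatriz ∩ Yusuf: (none).
Windows ≥ 45 min: (none).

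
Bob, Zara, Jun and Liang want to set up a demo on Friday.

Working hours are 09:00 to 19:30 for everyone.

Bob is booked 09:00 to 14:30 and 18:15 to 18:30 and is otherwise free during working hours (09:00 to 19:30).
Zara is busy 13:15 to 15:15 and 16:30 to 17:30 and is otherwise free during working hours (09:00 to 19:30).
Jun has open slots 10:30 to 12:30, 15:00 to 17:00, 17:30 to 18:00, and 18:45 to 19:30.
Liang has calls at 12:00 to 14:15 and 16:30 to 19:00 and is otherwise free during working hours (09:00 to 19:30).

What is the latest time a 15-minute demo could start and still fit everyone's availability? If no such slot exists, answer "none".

Bob free within 09:00–19:30: 14:30–18:15, 18:30–19:30.
Zara free within 09:00–19:30: 09:00–13:15, 15:15–16:30, 17:30–19:30.
Liang free within 09:00–19:30: 09:00–12:00, 14:15–16:30, 19:00–19:30.
Bob ∩ Zara: 15:15–16:30, 17:30–18:15, 18:30–19:30.
Bob ∩ Zara ∩ Jun: 15:15–16:30, 17:30–18:00, 18:45–19:30.
Bob ∩ Zara ∩ Jun ∩ Liang: 15:15–16:30, 19:00–19:30.
Windows ≥ 15 min: 15:15–16:30, 19:00–19:30.
Latest start in the last window 19:00–19:30 is 19:30 − 15 min = 19:15.

19:15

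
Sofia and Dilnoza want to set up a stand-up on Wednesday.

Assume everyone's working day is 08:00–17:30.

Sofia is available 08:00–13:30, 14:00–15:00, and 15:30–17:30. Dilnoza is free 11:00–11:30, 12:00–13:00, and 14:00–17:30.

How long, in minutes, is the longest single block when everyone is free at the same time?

120 minutes

Sofia ∩ Dilnoza: 11:00–11:30, 12:00–13:00, 14:00–15:00, 15:30–17:30.
Common window lengths: 30, 60, 60, 120 min; longest is 120.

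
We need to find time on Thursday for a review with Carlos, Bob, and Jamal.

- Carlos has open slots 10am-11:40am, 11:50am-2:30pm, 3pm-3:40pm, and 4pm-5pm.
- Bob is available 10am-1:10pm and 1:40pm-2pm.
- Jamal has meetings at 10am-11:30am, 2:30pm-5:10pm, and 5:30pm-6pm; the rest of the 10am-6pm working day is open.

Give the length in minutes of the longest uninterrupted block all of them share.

80 minutes

Jamal free within 10:00–18:00: 11:30–14:30, 17:10–17:30.
Carlos ∩ Bob: 10:00–11:40, 11:50–13:10, 13:40–14:00.
Carlos ∩ Bob ∩ Jamal: 11:30–11:40, 11:50–13:10, 13:40–14:00.
Common window lengths: 10, 80, 20 min; longest is 80.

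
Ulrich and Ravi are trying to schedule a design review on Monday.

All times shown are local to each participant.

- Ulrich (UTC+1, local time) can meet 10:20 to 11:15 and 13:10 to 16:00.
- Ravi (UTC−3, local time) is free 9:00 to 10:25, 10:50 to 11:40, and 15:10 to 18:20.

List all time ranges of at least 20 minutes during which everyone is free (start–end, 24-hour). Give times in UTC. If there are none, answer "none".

Ulrich → UTC: 09:20–10:15, 12:10–15:00.
Ravi → UTC: 12:00–13:25, 13:50–14:40, 18:10–21:20.
Ulrich ∩ Ravi: 12:10–13:25, 13:50–14:40.
Windows ≥ 20 min: 12:10–13:25, 13:50–14:40.

12:10–13:25, 13:50–14:40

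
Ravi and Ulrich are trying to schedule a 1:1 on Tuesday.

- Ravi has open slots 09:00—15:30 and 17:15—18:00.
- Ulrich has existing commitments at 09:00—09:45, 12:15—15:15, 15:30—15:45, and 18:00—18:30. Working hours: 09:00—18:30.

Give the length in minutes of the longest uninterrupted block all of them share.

Ulrich free within 09:00–18:30: 09:45–12:15, 15:15–15:30, 15:45–18:00.
Ravi ∩ Ulrich: 09:45–12:15, 15:15–15:30, 17:15–18:00.
Common window lengths: 150, 15, 45 min; longest is 150.

150 minutes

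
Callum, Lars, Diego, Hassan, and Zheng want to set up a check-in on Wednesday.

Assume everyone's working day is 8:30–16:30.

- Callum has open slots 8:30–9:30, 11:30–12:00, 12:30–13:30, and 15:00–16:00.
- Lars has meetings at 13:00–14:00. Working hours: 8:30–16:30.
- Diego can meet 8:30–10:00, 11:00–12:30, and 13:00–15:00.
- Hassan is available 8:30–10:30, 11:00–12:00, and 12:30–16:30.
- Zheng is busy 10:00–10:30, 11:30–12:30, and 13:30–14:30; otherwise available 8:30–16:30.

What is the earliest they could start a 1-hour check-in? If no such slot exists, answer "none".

Lars free within 08:30–16:30: 08:30–13:00, 14:00–16:30.
Zheng free within 08:30–16:30: 08:30–10:00, 10:30–11:30, 12:30–13:30, 14:30–16:30.
Callum ∩ Lars: 08:30–09:30, 11:30–12:00, 12:30–13:00, 15:00–16:00.
Callum ∩ Lars ∩ Diego: 08:30–09:30, 11:30–12:00.
Callum ∩ Lars ∩ Diego ∩ Hassan: 08:30–09:30, 11:30–12:00.
Callum ∩ Lars ∩ Diego ∩ Hassan ∩ Zheng: 08:30–09:30.
Windows ≥ 60 min: 08:30–09:30.
Earliest such window starts at 08:30.

08:30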